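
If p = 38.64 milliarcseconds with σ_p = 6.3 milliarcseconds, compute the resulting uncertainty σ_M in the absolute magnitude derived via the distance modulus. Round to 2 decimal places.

M = m − 5 log₁₀ d + 5 = m + 5 log₁₀ p + 5, so ∂M/∂p = 5/(p ln 10).
σ_M = (5/ln 10) · (σ_p/p) = 2.1715 × 6.3/38.64 = 2.1715 × 0.16304 = 0.35404.

σ_M = 0.35 mag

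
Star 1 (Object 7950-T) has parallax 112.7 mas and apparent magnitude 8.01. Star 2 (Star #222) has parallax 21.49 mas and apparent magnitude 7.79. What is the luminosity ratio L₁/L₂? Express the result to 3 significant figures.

d₁ = 1/p₁ = 1/0.1127″ = 8.8731 pc; d₂ = 1/p₂ = 1/0.02149″ = 46.533 pc.
M₁ = m₁ − 5 log₁₀ d₁ + 5 = 8.01 − 4.7404 + 5 = 8.2696.
M₂ = 7.79 − 8.3388 + 5 = 4.4512.
L₁/L₂ = 10^(0.4(M₂ − M₁)) = 10^(0.4 × (-3.8184)) = 10^(-1.52736) = 0.029692.

L₁/L₂ = 0.0297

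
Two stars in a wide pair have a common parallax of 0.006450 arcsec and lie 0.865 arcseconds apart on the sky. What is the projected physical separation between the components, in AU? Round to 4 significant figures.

134.1 AU

d = 1/p = 1/0.006450″ = 155.04 pc.
At distance d (pc), an angle of θ arcsec spans θ·d AU: s = 0.865 × 155.04 = 134.11 AU.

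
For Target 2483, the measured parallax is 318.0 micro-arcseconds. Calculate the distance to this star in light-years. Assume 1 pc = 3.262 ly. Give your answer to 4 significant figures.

p = 318.0 micro-arcseconds = 0.0003180 arcsec.
d = 1/p = 1/0.0003180 = 3144.7 pc.
In light-years: 3144.7 × 3.262 = 10258 ly.

10260 light years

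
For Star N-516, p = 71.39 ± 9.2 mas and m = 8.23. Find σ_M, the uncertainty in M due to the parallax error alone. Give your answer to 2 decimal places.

M = m − 5 log₁₀ d + 5 = m + 5 log₁₀ p + 5, so ∂M/∂p = 5/(p ln 10).
σ_M = (5/ln 10) · (σ_p/p) = 2.1715 × 9.2/71.39 = 2.1715 × 0.12887 = 0.27984.

σ_M = 0.28 mag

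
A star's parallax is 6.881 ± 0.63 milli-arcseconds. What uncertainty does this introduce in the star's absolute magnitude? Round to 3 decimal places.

M = m − 5 log₁₀ d + 5 = m + 5 log₁₀ p + 5, so ∂M/∂p = 5/(p ln 10).
σ_M = (5/ln 10) · (σ_p/p) = 2.1715 × 0.63/6.881 = 2.1715 × 0.091556 = 0.19881.

σ_M = 0.199 mag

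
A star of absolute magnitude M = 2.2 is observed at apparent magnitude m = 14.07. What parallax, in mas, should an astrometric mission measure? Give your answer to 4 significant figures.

m − M = 14.07 − 2.2 = 11.87.
d = 10^((m−M)/5 + 1) = 10^3.374 = 2365.9 pc.
p = 1/d = 1/2365.9 = 0.00042267 arcsec = 0.42267 mas.

0.4227 mas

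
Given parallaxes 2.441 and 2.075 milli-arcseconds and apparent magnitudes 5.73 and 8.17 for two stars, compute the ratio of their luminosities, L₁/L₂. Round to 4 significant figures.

L₁/L₂ = 6.838

d₁ = 1/p₁ = 1/0.002441″ = 409.67 pc; d₂ = 1/p₂ = 1/0.002075″ = 481.93 pc.
M₁ = m₁ − 5 log₁₀ d₁ + 5 = 5.73 − 13.0622 + 5 = -2.3322.
M₂ = 8.17 − 13.4149 + 5 = -0.2449.
L₁/L₂ = 10^(0.4(M₂ − M₁)) = 10^(0.4 × 2.0873) = 10^0.83492 = 6.8379.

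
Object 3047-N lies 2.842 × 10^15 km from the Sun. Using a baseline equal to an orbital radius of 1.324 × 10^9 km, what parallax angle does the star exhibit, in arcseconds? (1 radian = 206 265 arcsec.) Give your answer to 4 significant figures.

θ ≈ B/d = (1.324 × 10^9) / (2.842 × 10^15) = 4.6587 × 10^-7 rad.
In arcseconds: 4.6587 × 10^-7 × 206265 = 0.096093″.

0.09609 arcsec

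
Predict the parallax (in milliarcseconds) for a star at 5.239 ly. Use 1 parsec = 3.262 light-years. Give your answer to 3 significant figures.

623 mas

d = 5.239 ly ÷ 3.262 = 1.6061 pc.
p = 1/d = 1/1.6061 = 0.62263 arcsec.
= 0.62263 × 1000 = 622.63 mas.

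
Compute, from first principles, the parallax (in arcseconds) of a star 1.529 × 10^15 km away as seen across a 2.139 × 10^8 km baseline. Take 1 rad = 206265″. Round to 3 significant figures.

θ ≈ B/d = (2.139 × 10^8) / (1.529 × 10^15) = 1.3990 × 10^-7 rad.
In arcseconds: 1.3990 × 10^-7 × 206265 = 0.028856″.

0.0289 arcsec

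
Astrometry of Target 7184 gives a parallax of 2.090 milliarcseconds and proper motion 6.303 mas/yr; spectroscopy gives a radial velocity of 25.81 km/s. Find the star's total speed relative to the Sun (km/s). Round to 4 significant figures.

d = 1/p = 1/0.002090″ = 478.47 pc.
μ = 6.303 mas/yr = 0.006303 ″/yr.
v_t = 4.740 μ d = 4.740 × 0.006303 × 478.47 = 14.295 km/s.
v = √(v_r² + v_t²) = √(25.81² + 14.295²) = √870.503 = 29.504 km/s.

29.50 km/s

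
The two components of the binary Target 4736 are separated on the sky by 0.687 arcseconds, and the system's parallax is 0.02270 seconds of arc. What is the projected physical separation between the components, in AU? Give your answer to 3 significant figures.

30.3 AU

d = 1/p = 1/0.02270″ = 44.053 pc.
At distance d (pc), an angle of θ arcsec spans θ·d AU: s = 0.687 × 44.053 = 30.264 AU.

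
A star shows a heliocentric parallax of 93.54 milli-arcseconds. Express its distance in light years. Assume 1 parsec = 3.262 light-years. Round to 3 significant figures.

34.9 light years

p = 93.54 milli-arcseconds = 0.09354 arcsec.
d = 1/p = 1/0.09354 = 10.691 pc.
In light-years: 10.691 × 3.262 = 34.874 ly.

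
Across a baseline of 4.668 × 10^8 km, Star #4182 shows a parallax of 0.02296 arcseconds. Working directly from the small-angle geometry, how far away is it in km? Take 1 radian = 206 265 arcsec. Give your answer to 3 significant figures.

θ = 0.02296″ = 0.02296/206265 = 1.1131 × 10^-7 rad.
d = B/θ = (4.668 × 10^8) / (1.1131 × 10^-7) = 4.1937 × 10^15 km.

4.19 × 10^15 km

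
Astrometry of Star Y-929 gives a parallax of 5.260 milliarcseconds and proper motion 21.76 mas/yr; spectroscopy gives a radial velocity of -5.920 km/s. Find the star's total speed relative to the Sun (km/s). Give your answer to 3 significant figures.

d = 1/p = 1/0.005260″ = 190.11 pc.
μ = 21.76 mas/yr = 0.02176 ″/yr.
v_t = 4.740 μ d = 4.740 × 0.02176 × 190.11 = 19.608 km/s.
v = √(v_r² + v_t²) = √((-5.920)² + 19.608²) = √419.52 = 20.482 km/s.

20.5 km/s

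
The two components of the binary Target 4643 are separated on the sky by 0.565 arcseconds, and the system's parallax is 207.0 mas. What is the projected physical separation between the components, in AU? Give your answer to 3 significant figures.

2.73 AU

d = 1/p = 1/0.2070″ = 4.8309 pc.
At distance d (pc), an angle of θ arcsec spans θ·d AU: s = 0.565 × 4.8309 = 2.7295 AU.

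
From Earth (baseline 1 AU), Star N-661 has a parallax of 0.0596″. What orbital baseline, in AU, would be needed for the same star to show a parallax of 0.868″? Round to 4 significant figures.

Parallax scales linearly with baseline: p ∝ B, so B = p_target / p_Earth × 1 AU.
B = 0.868 / 0.0596 = 14.564 AU.

14.56 AU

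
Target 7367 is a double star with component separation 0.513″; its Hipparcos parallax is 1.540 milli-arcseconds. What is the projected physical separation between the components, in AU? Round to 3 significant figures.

333 AU

d = 1/p = 1/0.001540″ = 649.35 pc.
At distance d (pc), an angle of θ arcsec spans θ·d AU: s = 0.513 × 649.35 = 333.12 AU.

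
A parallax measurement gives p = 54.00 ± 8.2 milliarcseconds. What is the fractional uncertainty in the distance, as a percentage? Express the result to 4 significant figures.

15.19%

For d = 1/p, |σ_d/d| = |σ_p/p|.
σ_p/p = 8.2 / 54.00 = 0.15185 = 15.185%.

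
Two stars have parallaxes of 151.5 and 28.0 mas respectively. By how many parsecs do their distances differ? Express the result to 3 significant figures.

29.1 pc

d_A = 1/0.1515″ = 6.6007 pc; d_B = 1/0.02800″ = 35.714 pc.
|d_B − d_A| = |35.714 − 6.6007| = 29.113 pc.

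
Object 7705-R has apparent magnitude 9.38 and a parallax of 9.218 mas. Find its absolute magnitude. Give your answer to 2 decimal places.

d = 1/p = 1/0.009218″ = 108.48 pc.
m − M = 5 log₁₀(108.48) − 5 = 10.1767 − 5 = 5.1767.
M = m − (m − M) = 9.38 − 5.1767 = 4.20.

M = 4.20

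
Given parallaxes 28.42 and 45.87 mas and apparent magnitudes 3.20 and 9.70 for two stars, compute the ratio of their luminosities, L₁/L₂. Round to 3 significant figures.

L₁/L₂ = 1040

d₁ = 1/p₁ = 1/0.02842″ = 35.186 pc; d₂ = 1/p₂ = 1/0.04587″ = 21.801 pc.
M₁ = m₁ − 5 log₁₀ d₁ + 5 = 3.20 − 7.7318 + 5 = 0.4682.
M₂ = 9.70 − 6.6924 + 5 = 8.0076.
L₁/L₂ = 10^(0.4(M₂ − M₁)) = 10^(0.4 × 7.5394) = 10^3.01576 = 1037.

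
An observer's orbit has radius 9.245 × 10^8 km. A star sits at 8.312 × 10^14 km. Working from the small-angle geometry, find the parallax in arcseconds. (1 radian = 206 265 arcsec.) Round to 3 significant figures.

0.229 arcsec

θ ≈ B/d = (9.245 × 10^8) / (8.312 × 10^14) = 1.1122 × 10^-6 rad.
In arcseconds: 1.1122 × 10^-6 × 206265 = 0.22941″.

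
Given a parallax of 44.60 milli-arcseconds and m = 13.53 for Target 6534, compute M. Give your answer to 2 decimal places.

M = 11.78

d = 1/p = 1/0.04460″ = 22.422 pc.
m − M = 5 log₁₀(22.422) − 5 = 6.7534 − 5 = 1.7534.
M = m − (m − M) = 13.53 − 1.7534 = 11.78.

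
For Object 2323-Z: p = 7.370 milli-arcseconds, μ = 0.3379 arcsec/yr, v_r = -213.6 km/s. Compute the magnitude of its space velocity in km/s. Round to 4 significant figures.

d = 1/p = 1/0.007370″ = 135.69 pc.
v_t = 4.740 μ d = 4.740 × 0.3379 × 135.69 = 217.33 km/s.
v = √(v_r² + v_t²) = √((-213.6)² + 217.33²) = √92857.3 = 304.72 km/s.

304.7 km/s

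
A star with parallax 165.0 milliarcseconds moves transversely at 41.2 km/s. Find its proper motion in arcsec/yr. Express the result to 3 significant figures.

d = 1/p = 1/0.1650″ = 6.0606 pc.
μ = v_t / (4.74 d) = 41.2 / (4.74 × 6.0606) = 41.2 / 28.727 = 1.4342 ″/yr.

1.43 arcsec/yr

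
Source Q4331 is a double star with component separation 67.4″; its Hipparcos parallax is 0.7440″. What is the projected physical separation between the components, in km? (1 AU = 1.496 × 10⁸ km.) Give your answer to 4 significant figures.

d = 1/p = 1/0.7440″ = 1.3441 pc.
At distance d (pc), an angle of θ arcsec spans θ·d AU: s = 67.4 × 1.3441 = 90.592 AU.
= 90.592 × 1.496 × 10⁸ km = 1.3553 × 10^10 km.

1.355 × 10^10 km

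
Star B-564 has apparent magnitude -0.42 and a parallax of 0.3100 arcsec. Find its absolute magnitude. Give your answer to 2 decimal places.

M = 2.04

d = 1/p = 1/0.3100″ = 3.2258 pc.
m − M = 5 log₁₀(3.2258) − 5 = 2.5432 − 5 = -2.4568.
M = m − (m − M) = -0.42 − (-2.4568) = 2.04.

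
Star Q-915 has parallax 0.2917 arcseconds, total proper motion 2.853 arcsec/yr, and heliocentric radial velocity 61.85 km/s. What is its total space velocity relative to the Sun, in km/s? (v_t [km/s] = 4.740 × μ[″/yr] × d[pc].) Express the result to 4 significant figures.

77.30 km/s

d = 1/p = 1/0.2917″ = 3.4282 pc.
v_t = 4.740 μ d = 4.740 × 2.853 × 3.4282 = 46.36 km/s.
v = √(v_r² + v_t²) = √(61.85² + 46.36²) = √5974.67 = 77.296 km/s.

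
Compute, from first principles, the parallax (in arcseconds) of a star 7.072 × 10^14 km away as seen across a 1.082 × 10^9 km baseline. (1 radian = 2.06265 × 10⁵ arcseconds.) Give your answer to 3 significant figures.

θ ≈ B/d = (1.082 × 10^9) / (7.072 × 10^14) = 1.5300 × 10^-6 rad.
In arcseconds: 1.5300 × 10^-6 × 206265 = 0.31559″.

0.316 arcsec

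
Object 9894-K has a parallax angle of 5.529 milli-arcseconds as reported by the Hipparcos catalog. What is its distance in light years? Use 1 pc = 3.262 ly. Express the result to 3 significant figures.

p = 5.529 milli-arcseconds = 0.005529 arcsec.
d = 1/p = 1/0.005529 = 180.86 pc.
In light-years: 180.86 × 3.262 = 589.97 ly.

590 light years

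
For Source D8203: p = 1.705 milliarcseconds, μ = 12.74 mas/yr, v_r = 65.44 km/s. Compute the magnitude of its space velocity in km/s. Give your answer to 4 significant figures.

74.41 km/s

d = 1/p = 1/0.001705″ = 586.51 pc.
μ = 12.74 mas/yr = 0.01274 ″/yr.
v_t = 4.740 μ d = 4.740 × 0.01274 × 586.51 = 35.418 km/s.
v = √(v_r² + v_t²) = √(65.44² + 35.418²) = √5536.83 = 74.41 km/s.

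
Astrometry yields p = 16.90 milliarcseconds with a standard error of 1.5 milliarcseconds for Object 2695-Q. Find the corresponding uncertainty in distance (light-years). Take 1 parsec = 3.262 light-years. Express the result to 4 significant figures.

17.13 ly

d = 1/p, so σ_d = σ_p / p².
σ_d = 0.00150 / (0.01690)² = 0.00150 / 0.00028561 = 5.2519 pc = 5.2519 × 3.262 ly = 17.132 ly.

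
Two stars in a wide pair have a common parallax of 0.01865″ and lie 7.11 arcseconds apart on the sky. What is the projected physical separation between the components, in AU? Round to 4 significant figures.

d = 1/p = 1/0.01865″ = 53.619 pc.
At distance d (pc), an angle of θ arcsec spans θ·d AU: s = 7.11 × 53.619 = 381.23 AU.

381.2 AU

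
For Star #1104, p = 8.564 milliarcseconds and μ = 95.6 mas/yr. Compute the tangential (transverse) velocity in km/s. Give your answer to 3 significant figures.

d = 1/p = 1/0.008564″ = 116.77 pc.
μ = 95.6 mas/yr = 0.0956 ″/yr.
v_t = 4.74 × μ × d = 4.74 × 0.0956 × 116.77 = 52.914 km/s.

52.9 km/s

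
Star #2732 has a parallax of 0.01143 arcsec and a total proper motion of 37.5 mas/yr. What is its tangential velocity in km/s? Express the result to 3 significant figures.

d = 1/p = 1/0.01143″ = 87.489 pc.
μ = 37.5 mas/yr = 0.0375 ″/yr.
v_t = 4.74 × μ × d = 4.74 × 0.0375 × 87.489 = 15.551 km/s.

15.6 km/s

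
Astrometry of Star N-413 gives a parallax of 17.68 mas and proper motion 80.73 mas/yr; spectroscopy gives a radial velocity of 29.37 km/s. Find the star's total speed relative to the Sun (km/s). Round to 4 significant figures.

d = 1/p = 1/0.01768″ = 56.561 pc.
μ = 80.73 mas/yr = 0.08073 ″/yr.
v_t = 4.740 μ d = 4.740 × 0.08073 × 56.561 = 21.644 km/s.
v = √(v_r² + v_t²) = √(29.37² + 21.644²) = √1331.06 = 36.484 km/s.

36.48 km/s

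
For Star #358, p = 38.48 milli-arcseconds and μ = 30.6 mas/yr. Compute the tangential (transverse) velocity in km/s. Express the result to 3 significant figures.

3.77 km/s

d = 1/p = 1/0.03848″ = 25.988 pc.
μ = 30.6 mas/yr = 0.0306 ″/yr.
v_t = 4.74 × μ × d = 4.74 × 0.0306 × 25.988 = 3.7694 km/s.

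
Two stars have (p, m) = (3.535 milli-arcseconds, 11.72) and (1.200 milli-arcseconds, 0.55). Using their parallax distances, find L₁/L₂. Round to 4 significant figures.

L₁/L₂ = 3.923 × 10^-6

d₁ = 1/p₁ = 1/0.003535″ = 282.89 pc; d₂ = 1/p₂ = 1/0.001200″ = 833.33 pc.
M₁ = m₁ − 5 log₁₀ d₁ + 5 = 11.72 − 12.2581 + 5 = 4.4619.
M₂ = 0.55 − 14.6041 + 5 = -9.0541.
L₁/L₂ = 10^(0.4(M₂ − M₁)) = 10^(0.4 × (-13.5160)) = 10^(-5.40640) = 0.0000039228.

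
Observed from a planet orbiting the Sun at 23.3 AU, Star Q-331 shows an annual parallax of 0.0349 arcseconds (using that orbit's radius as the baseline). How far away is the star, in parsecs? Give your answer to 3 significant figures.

668 pc

With baseline B (in AU) and parallax p (in arcsec), d = B/p parsecs.
d = 23.3 / 0.0349 = 667.62 pc.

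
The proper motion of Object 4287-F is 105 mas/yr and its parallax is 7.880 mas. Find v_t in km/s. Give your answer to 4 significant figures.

d = 1/p = 1/0.007880″ = 126.9 pc.
μ = 105 mas/yr = 0.105 ″/yr.
v_t = 4.74 × μ × d = 4.74 × 0.105 × 126.9 = 63.158 km/s.

63.16 km/s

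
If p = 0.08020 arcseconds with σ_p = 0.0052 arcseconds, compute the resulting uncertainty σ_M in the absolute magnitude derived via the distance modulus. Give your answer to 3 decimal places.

M = m − 5 log₁₀ d + 5 = m + 5 log₁₀ p + 5, so ∂M/∂p = 5/(p ln 10).
σ_M = (5/ln 10) · (σ_p/p) = 2.1715 × 0.0052/0.08020 = 2.1715 × 0.064838 = 0.1408.

σ_M = 0.141 mag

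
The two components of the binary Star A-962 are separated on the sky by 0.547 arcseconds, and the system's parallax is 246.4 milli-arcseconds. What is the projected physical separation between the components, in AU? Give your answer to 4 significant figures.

2.220 AU

d = 1/p = 1/0.2464″ = 4.0584 pc.
At distance d (pc), an angle of θ arcsec spans θ·d AU: s = 0.547 × 4.0584 = 2.2199 AU.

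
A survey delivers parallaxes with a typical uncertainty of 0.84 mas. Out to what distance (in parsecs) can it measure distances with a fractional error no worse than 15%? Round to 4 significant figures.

σ_d/d = σ_p/p, so the condition is σ_p/p ≤ 0.15, i.e. p ≥ σ_p/0.15.
p_min = 0.84/0.15 = 5.6 mas = 0.0056 arcsec.
d_max = 1/p_min = 1/0.0056 = 178.57 pc.

178.6 pc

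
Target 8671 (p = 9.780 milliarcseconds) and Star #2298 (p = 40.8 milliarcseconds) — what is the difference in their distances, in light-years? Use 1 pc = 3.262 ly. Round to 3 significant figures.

d_A = 1/0.009780″ = 102.25 pc; d_B = 1/0.04080″ = 24.51 pc.
|d_B − d_A| = |24.51 − 102.25| = 77.74 pc = 77.74 × 3.262 ly = 253.59 ly.

254 ly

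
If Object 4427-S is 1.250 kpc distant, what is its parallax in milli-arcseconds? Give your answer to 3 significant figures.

0.800 mas

d = 1.250 kpc = 1250 pc.
p = 1/d = 1/1250 = 0.0008 arcsec.
= 0.0008 × 1000 = 0.8 mas.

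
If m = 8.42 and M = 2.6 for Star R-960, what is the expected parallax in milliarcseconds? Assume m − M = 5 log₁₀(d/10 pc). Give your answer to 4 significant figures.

m − M = 8.42 − 2.6 = 5.82.
d = 10^((m−M)/5 + 1) = 10^2.164 = 145.88 pc.
p = 1/d = 1/145.88 = 0.0068549 arcsec = 6.8549 mas.

6.855 mas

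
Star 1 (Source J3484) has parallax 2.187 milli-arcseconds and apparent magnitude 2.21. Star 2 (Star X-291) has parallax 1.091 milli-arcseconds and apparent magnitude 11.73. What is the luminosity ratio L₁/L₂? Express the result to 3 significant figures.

d₁ = 1/p₁ = 1/0.002187″ = 457.25 pc; d₂ = 1/p₂ = 1/0.001091″ = 916.59 pc.
M₁ = m₁ − 5 log₁₀ d₁ + 5 = 2.21 − 13.3008 + 5 = -6.0908.
M₂ = 11.73 − 14.8109 + 5 = 1.9191.
L₁/L₂ = 10^(0.4(M₂ − M₁)) = 10^(0.4 × 8.0099) = 10^3.20396 = 1599.4.

L₁/L₂ = 1600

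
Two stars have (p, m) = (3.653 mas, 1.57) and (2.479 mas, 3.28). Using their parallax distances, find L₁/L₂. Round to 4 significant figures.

L₁/L₂ = 2.225

d₁ = 1/p₁ = 1/0.003653″ = 273.75 pc; d₂ = 1/p₂ = 1/0.002479″ = 403.39 pc.
M₁ = m₁ − 5 log₁₀ d₁ + 5 = 1.57 − 12.1868 + 5 = -5.6168.
M₂ = 3.28 − 13.0286 + 5 = -4.7486.
L₁/L₂ = 10^(0.4(M₂ − M₁)) = 10^(0.4 × 0.8682) = 10^0.34728 = 2.2247.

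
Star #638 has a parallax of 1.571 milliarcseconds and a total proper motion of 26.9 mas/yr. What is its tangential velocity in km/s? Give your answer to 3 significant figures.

d = 1/p = 1/0.001571″ = 636.54 pc.
μ = 26.9 mas/yr = 0.0269 ″/yr.
v_t = 4.74 × μ × d = 4.74 × 0.0269 × 636.54 = 81.163 km/s.

81.2 km/s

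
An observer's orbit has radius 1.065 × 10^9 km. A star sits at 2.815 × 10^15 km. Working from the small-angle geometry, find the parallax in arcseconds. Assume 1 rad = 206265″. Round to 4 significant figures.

θ ≈ B/d = (1.065 × 10^9) / (2.815 × 10^15) = 3.7833 × 10^-7 rad.
In arcseconds: 3.7833 × 10^-7 × 206265 = 0.078036″.

0.07804 arcsec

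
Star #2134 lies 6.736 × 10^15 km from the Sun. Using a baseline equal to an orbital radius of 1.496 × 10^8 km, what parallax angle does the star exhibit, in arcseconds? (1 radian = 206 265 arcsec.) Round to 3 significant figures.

θ ≈ B/d = (1.496 × 10^8) / (6.736 × 10^15) = 2.2209 × 10^-8 rad.
In arcseconds: 2.2209 × 10^-8 × 206265 = 0.0045809″.

0.00458 arcsec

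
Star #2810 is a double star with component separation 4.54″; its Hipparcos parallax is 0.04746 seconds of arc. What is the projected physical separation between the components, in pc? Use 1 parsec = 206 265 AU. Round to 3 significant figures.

0.000464 pc

d = 1/p = 1/0.04746″ = 21.07 pc.
At distance d (pc), an angle of θ arcsec spans θ·d AU: s = 4.54 × 21.07 = 95.658 AU.
= 95.658 / 206265 = 0.00046376 pc.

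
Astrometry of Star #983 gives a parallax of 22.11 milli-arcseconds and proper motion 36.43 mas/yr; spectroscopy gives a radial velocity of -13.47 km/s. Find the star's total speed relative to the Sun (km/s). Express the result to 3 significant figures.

15.6 km/s

d = 1/p = 1/0.02211″ = 45.228 pc.
μ = 36.43 mas/yr = 0.03643 ″/yr.
v_t = 4.740 μ d = 4.740 × 0.03643 × 45.228 = 7.8099 km/s.
v = √(v_r² + v_t²) = √((-13.47)² + 7.8099²) = √242.435 = 15.57 km/s.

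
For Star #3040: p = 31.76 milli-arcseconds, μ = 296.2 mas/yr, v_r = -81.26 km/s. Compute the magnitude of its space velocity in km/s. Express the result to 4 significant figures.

d = 1/p = 1/0.03176″ = 31.486 pc.
μ = 296.2 mas/yr = 0.2962 ″/yr.
v_t = 4.740 μ d = 4.740 × 0.2962 × 31.486 = 44.206 km/s.
v = √(v_r² + v_t²) = √((-81.26)² + 44.206²) = √8557.36 = 92.506 km/s.

92.51 km/s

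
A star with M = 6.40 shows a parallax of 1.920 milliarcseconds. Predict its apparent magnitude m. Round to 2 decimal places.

d = 1/p = 1/0.001920″ = 520.83 pc.
m − M = 5 log₁₀ d − 5 = 5 log₁₀(520.83) − 5 = 13.5835 − 5 = 8.5835.
m = M + (m − M) = 6.40 + 8.5835 = 14.98.

m = 14.98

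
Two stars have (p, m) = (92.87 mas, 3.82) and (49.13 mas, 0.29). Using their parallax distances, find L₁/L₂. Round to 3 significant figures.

L₁/L₂ = 0.0108

d₁ = 1/p₁ = 1/0.09287″ = 10.768 pc; d₂ = 1/p₂ = 1/0.04913″ = 20.354 pc.
M₁ = m₁ − 5 log₁₀ d₁ + 5 = 3.82 − 5.1607 + 5 = 3.6593.
M₂ = 0.29 − 6.5432 + 5 = -1.2532.
L₁/L₂ = 10^(0.4(M₂ − M₁)) = 10^(0.4 × (-4.9125)) = 10^(-1.96500) = 0.010839.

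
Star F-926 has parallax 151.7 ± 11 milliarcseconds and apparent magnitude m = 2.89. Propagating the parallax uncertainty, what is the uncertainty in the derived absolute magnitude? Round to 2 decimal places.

M = m − 5 log₁₀ d + 5 = m + 5 log₁₀ p + 5, so ∂M/∂p = 5/(p ln 10).
σ_M = (5/ln 10) · (σ_p/p) = 2.1715 × 11/151.7 = 2.1715 × 0.072512 = 0.15746.

σ_M = 0.16 mag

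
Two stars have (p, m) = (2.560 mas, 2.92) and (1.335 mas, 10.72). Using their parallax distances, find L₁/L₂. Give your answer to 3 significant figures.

d₁ = 1/p₁ = 1/0.002560″ = 390.63 pc; d₂ = 1/p₂ = 1/0.001335″ = 749.06 pc.
M₁ = m₁ − 5 log₁₀ d₁ + 5 = 2.92 − 12.9588 + 5 = -5.0388.
M₂ = 10.72 − 14.3726 + 5 = 1.3474.
L₁/L₂ = 10^(0.4(M₂ − M₁)) = 10^(0.4 × 6.3862) = 10^2.55448 = 358.49.

L₁/L₂ = 358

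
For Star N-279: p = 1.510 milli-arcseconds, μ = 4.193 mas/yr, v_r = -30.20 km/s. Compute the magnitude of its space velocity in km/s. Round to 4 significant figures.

32.94 km/s

d = 1/p = 1/0.001510″ = 662.25 pc.
μ = 4.193 mas/yr = 0.004193 ″/yr.
v_t = 4.740 μ d = 4.740 × 0.004193 × 662.25 = 13.162 km/s.
v = √(v_r² + v_t²) = √((-30.20)² + 13.162²) = √1085.28 = 32.944 km/s.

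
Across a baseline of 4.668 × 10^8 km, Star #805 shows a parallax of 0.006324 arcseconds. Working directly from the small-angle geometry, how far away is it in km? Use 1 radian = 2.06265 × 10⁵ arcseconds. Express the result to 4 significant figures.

θ = 0.006324″ = 0.006324/206265 = 3.0660 × 10^-8 rad.
d = B/θ = (4.668 × 10^8) / (3.0660 × 10^-8) = 1.5225 × 10^16 km.

1.523 × 10^16 km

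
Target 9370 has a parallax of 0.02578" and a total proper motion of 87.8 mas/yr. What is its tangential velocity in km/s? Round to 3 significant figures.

d = 1/p = 1/0.02578″ = 38.79 pc.
μ = 87.8 mas/yr = 0.0878 ″/yr.
v_t = 4.74 × μ × d = 4.74 × 0.0878 × 38.79 = 16.143 km/s.

16.1 km/s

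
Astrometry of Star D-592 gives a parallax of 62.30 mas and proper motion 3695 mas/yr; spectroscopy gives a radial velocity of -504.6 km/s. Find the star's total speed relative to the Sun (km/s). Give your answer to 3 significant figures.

d = 1/p = 1/0.06230″ = 16.051 pc.
μ = 3695 mas/yr = 3.695 ″/yr.
v_t = 4.740 μ d = 4.740 × 3.695 × 16.051 = 281.12 km/s.
v = √(v_r² + v_t²) = √((-504.6)² + 281.12²) = √333650 = 577.62 km/s.

578 km/s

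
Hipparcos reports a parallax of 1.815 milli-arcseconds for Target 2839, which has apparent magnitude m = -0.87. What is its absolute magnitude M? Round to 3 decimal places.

d = 1/p = 1/0.001815″ = 550.96 pc.
m − M = 5 log₁₀(550.96) − 5 = 13.7056 − 5 = 8.7056.
M = m − (m − M) = -0.87 − 8.7056 = -9.576.

M = -9.576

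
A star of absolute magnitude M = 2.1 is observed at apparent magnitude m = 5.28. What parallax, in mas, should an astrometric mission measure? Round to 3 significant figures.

m − M = 5.28 − 2.1 = 3.18.
d = 10^((m−M)/5 + 1) = 10^1.636 = 43.251 pc.
p = 1/d = 1/43.251 = 0.023121 arcsec = 23.121 mas.

23.1 mas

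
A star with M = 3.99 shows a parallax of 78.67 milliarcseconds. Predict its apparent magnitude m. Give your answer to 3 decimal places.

m = 4.511

d = 1/p = 1/0.07867″ = 12.711 pc.
m − M = 5 log₁₀ d − 5 = 5 log₁₀(12.711) − 5 = 5.5209 − 5 = 0.5209.
m = M + (m − M) = 3.99 + 0.5209 = 4.511.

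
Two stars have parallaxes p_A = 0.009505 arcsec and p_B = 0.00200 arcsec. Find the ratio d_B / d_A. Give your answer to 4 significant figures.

Since d = 1/p, d_B/d_A = p_A/p_B.
= 0.009505 / 0.00200 = 4.7525.

4.753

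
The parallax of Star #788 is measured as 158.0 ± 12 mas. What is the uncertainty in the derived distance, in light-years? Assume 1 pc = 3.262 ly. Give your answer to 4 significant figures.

1.568 ly

d = 1/p, so σ_d = σ_p / p².
σ_d = 0.0120 / (0.1580)² = 0.0120 / 0.024964 = 0.48069 pc = 0.48069 × 3.262 ly = 1.568 ly.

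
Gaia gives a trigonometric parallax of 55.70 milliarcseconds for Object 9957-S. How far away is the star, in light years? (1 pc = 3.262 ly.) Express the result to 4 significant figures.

p = 55.70 milliarcseconds = 0.05570 arcsec.
d = 1/p = 1/0.05570 = 17.953 pc.
In light-years: 17.953 × 3.262 = 58.563 ly.

58.56 light years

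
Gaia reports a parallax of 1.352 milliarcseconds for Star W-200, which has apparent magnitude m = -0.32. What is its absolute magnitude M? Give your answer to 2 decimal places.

d = 1/p = 1/0.001352″ = 739.64 pc.
m − M = 5 log₁₀(739.64) − 5 = 14.3451 − 5 = 9.3451.
M = m − (m − M) = -0.32 − 9.3451 = -9.67.

M = -9.67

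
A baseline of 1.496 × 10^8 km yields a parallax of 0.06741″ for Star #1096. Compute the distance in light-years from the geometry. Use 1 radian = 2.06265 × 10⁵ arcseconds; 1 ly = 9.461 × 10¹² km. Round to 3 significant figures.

48.4 ly

θ = 0.06741″ = 0.06741/206265 = 3.2681 × 10^-7 rad.
d = B/θ = (1.496 × 10^8) / (3.2681 × 10^-7) = 4.5776 × 10^14 km = (4.5776 × 10^14) / (9.461 × 10^12) ly = 48.384 ly.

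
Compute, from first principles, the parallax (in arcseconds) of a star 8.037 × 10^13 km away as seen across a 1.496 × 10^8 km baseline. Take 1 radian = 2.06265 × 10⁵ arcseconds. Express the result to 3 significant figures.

0.384 arcsec

θ ≈ B/d = (1.496 × 10^8) / (8.037 × 10^13) = 1.8614 × 10^-6 rad.
In arcseconds: 1.8614 × 10^-6 × 206265 = 0.38394″.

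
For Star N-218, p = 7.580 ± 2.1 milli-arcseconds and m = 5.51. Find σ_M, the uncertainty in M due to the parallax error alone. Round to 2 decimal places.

σ_M = 0.60 mag

M = m − 5 log₁₀ d + 5 = m + 5 log₁₀ p + 5, so ∂M/∂p = 5/(p ln 10).
σ_M = (5/ln 10) · (σ_p/p) = 2.1715 × 2.1/7.580 = 2.1715 × 0.27704 = 0.60159.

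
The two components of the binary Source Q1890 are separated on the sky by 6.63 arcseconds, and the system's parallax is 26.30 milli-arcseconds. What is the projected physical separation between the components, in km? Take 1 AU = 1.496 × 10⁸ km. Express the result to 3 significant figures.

3.77 × 10^10 km

d = 1/p = 1/0.02630″ = 38.023 pc.
At distance d (pc), an angle of θ arcsec spans θ·d AU: s = 6.63 × 38.023 = 252.09 AU.
= 252.09 × 1.496 × 10⁸ km = 3.7713 × 10^10 km.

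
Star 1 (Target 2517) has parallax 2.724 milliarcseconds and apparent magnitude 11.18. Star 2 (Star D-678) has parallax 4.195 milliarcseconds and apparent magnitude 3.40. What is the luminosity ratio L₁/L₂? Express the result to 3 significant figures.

d₁ = 1/p₁ = 1/0.002724″ = 367.11 pc; d₂ = 1/p₂ = 1/0.004195″ = 238.38 pc.
M₁ = m₁ − 5 log₁₀ d₁ + 5 = 11.18 − 12.8240 + 5 = 3.3560.
M₂ = 3.40 − 11.8863 + 5 = -3.4863.
L₁/L₂ = 10^(0.4(M₂ − M₁)) = 10^(0.4 × (-6.8423)) = 10^(-2.73692) = 0.0018327.

L₁/L₂ = 0.00183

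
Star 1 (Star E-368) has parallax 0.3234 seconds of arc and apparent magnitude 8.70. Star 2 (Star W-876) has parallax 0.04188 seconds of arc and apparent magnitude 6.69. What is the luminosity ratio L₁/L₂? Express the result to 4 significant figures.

d₁ = 1/p₁ = 1/0.3234″ = 3.0921 pc; d₂ = 1/p₂ = 1/0.04188″ = 23.878 pc.
M₁ = m₁ − 5 log₁₀ d₁ + 5 = 8.70 − 2.4513 + 5 = 11.2487.
M₂ = 6.69 − 6.8900 + 5 = 4.8000.
L₁/L₂ = 10^(0.4(M₂ − M₁)) = 10^(0.4 × (-6.4487)) = 10^(-2.57948) = 0.0026334.

L₁/L₂ = 0.002633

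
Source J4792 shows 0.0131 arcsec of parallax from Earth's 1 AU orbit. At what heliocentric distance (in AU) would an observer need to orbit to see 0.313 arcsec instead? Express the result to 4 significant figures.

23.89 AU

Parallax scales linearly with baseline: p ∝ B, so B = p_target / p_Earth × 1 AU.
B = 0.313 / 0.0131 = 23.893 AU.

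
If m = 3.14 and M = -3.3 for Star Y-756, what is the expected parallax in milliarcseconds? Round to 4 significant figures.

5.152 mas

m − M = 3.14 − (-3.3) = 6.44.
d = 10^((m−M)/5 + 1) = 10^2.288 = 194.09 pc.
p = 1/d = 1/194.09 = 0.0051522 arcsec = 5.1522 mas.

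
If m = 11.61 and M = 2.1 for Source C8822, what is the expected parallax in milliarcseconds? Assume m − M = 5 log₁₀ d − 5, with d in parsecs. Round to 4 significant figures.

m − M = 11.61 − 2.1 = 9.51.
d = 10^((m−M)/5 + 1) = 10^2.902 = 797.99 pc.
p = 1/d = 1/797.99 = 0.0012531 arcsec = 1.2531 mas.

1.253 mas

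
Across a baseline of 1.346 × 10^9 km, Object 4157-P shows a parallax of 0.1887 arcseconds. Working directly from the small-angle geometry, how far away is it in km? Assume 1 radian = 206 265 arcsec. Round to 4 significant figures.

θ = 0.1887″ = 0.1887/206265 = 9.1484 × 10^-7 rad.
d = B/θ = (1.346 × 10^9) / (9.1484 × 10^-7) = 1.4713 × 10^15 km.

1.471 × 10^15 km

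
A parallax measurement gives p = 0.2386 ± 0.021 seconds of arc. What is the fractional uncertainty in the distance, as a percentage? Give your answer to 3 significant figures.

For d = 1/p, |σ_d/d| = |σ_p/p|.
σ_p/p = 0.021 / 0.2386 = 0.088013 = 8.8013%.

8.80%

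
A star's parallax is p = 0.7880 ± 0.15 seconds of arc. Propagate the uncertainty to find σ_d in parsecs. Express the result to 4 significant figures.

d = 1/p, so σ_d = σ_p / p².
σ_d = 0.150 / (0.7880)² = 0.150 / 0.62094 = 0.24157 pc.

0.2416 pc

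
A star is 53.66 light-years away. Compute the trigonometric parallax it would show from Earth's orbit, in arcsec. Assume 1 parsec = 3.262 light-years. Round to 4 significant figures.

0.06079 arcsec

d = 53.66 ly ÷ 3.262 = 16.45 pc.
p = 1/d = 1/16.45 = 0.06079 arcsec.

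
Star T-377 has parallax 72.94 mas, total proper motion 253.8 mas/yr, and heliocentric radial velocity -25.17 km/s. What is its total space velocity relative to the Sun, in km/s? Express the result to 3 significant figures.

30.1 km/s

d = 1/p = 1/0.07294″ = 13.71 pc.
μ = 253.8 mas/yr = 0.2538 ″/yr.
v_t = 4.740 μ d = 4.740 × 0.2538 × 13.71 = 16.493 km/s.
v = √(v_r² + v_t²) = √((-25.17)² + 16.493²) = √905.548 = 30.092 km/s.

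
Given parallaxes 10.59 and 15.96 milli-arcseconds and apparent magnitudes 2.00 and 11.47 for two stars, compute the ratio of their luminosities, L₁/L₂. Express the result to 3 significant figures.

d₁ = 1/p₁ = 1/0.01059″ = 94.429 pc; d₂ = 1/p₂ = 1/0.01596″ = 62.657 pc.
M₁ = m₁ − 5 log₁₀ d₁ + 5 = 2.00 − 9.8755 + 5 = -2.8755.
M₂ = 11.47 − 8.9848 + 5 = 7.4852.
L₁/L₂ = 10^(0.4(M₂ − M₁)) = 10^(0.4 × 10.3607) = 10^4.14428 = 13941.

L₁/L₂ = 13900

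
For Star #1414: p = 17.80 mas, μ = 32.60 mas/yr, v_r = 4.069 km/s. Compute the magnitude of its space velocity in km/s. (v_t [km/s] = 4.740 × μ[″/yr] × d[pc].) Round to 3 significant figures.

9.59 km/s

d = 1/p = 1/0.01780″ = 56.18 pc.
μ = 32.60 mas/yr = 0.03260 ″/yr.
v_t = 4.740 μ d = 4.740 × 0.03260 × 56.18 = 8.6812 km/s.
v = √(v_r² + v_t²) = √(4.069² + 8.6812²) = √91.92 = 9.5875 km/s.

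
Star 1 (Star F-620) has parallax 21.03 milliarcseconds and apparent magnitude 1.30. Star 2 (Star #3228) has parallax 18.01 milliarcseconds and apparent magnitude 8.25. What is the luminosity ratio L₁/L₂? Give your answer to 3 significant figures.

L₁/L₂ = 442

d₁ = 1/p₁ = 1/0.02103″ = 47.551 pc; d₂ = 1/p₂ = 1/0.01801″ = 55.525 pc.
M₁ = m₁ − 5 log₁₀ d₁ + 5 = 1.30 − 8.3858 + 5 = -2.0858.
M₂ = 8.25 − 8.7224 + 5 = 4.5276.
L₁/L₂ = 10^(0.4(M₂ − M₁)) = 10^(0.4 × 6.6134) = 10^2.64536 = 441.94.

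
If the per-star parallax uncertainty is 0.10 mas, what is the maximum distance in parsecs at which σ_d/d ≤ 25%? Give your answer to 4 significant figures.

2500 pc

σ_d/d = σ_p/p, so the condition is σ_p/p ≤ 0.25, i.e. p ≥ σ_p/0.25.
p_min = 0.10/0.25 = 0.4 mas = 0.0004 arcsec.
d_max = 1/p_min = 1/0.0004 = 2500 pc.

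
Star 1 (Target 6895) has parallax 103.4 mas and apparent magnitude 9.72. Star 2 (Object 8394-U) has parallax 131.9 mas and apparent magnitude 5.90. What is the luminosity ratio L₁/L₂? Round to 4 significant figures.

L₁/L₂ = 0.04824

d₁ = 1/p₁ = 1/0.1034″ = 9.6712 pc; d₂ = 1/p₂ = 1/0.1319″ = 7.5815 pc.
M₁ = m₁ − 5 log₁₀ d₁ + 5 = 9.72 − 4.9274 + 5 = 9.7926.
M₂ = 5.90 − 4.3988 + 5 = 6.5012.
L₁/L₂ = 10^(0.4(M₂ − M₁)) = 10^(0.4 × (-3.2914)) = 10^(-1.31656) = 0.048244.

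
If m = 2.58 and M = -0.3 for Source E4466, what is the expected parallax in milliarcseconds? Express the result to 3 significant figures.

m − M = 2.58 − (-0.3) = 2.88.
d = 10^((m−M)/5 + 1) = 10^1.576 = 37.67 pc.
p = 1/d = 1/37.67 = 0.026546 arcsec = 26.546 mas.

26.5 mas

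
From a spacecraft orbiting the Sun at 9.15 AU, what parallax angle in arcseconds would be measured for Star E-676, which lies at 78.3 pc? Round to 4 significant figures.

p (arcsec) = B (AU) / d (pc).
p = 9.15 / 78.3 = 0.11686 arcsec.

0.1169 arcsec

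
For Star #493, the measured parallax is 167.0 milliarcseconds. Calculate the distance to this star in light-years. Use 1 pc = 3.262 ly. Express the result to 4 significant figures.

p = 167.0 milliarcseconds = 0.1670 arcsec.
d = 1/p = 1/0.1670 = 5.988 pc.
In light-years: 5.988 × 3.262 = 19.533 ly.

19.53 light years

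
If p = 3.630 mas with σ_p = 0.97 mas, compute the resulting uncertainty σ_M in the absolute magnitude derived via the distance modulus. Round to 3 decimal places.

M = m − 5 log₁₀ d + 5 = m + 5 log₁₀ p + 5, so ∂M/∂p = 5/(p ln 10).
σ_M = (5/ln 10) · (σ_p/p) = 2.1715 × 0.97/3.630 = 2.1715 × 0.26722 = 0.58027.

σ_M = 0.580 mag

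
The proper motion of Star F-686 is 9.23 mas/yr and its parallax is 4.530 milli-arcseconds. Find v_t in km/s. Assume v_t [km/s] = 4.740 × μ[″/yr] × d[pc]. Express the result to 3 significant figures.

d = 1/p = 1/0.004530″ = 220.75 pc.
μ = 9.23 mas/yr = 0.00923 ″/yr.
v_t = 4.74 × μ × d = 4.74 × 0.00923 × 220.75 = 9.6579 km/s.

9.66 km/s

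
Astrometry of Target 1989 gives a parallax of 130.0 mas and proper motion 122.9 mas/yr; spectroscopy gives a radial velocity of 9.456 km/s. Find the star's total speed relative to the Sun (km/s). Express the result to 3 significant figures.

10.5 km/s

d = 1/p = 1/0.1300″ = 7.6923 pc.
μ = 122.9 mas/yr = 0.1229 ″/yr.
v_t = 4.740 μ d = 4.740 × 0.1229 × 7.6923 = 4.4811 km/s.
v = √(v_r² + v_t²) = √(9.456² + 4.4811²) = √109.496 = 10.464 km/s.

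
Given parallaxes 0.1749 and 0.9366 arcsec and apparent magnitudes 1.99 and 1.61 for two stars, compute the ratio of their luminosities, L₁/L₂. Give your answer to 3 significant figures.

L₁/L₂ = 20.2

d₁ = 1/p₁ = 1/0.1749″ = 5.7176 pc; d₂ = 1/p₂ = 1/0.9366″ = 1.0677 pc.
M₁ = m₁ − 5 log₁₀ d₁ + 5 = 1.99 − 3.7861 + 5 = 3.2039.
M₂ = 1.61 − 0.1422 + 5 = 6.4678.
L₁/L₂ = 10^(0.4(M₂ − M₁)) = 10^(0.4 × 3.2639) = 10^1.30556 = 20.21.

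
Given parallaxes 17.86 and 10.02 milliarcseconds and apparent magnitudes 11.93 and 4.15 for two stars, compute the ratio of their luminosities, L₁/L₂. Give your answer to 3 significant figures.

L₁/L₂ = 0.000243

d₁ = 1/p₁ = 1/0.01786″ = 55.991 pc; d₂ = 1/p₂ = 1/0.01002″ = 99.8 pc.
M₁ = m₁ − 5 log₁₀ d₁ + 5 = 11.93 − 8.7406 + 5 = 8.1894.
M₂ = 4.15 − 9.9957 + 5 = -0.8457.
L₁/L₂ = 10^(0.4(M₂ − M₁)) = 10^(0.4 × (-9.0351)) = 10^(-3.61404) = 0.0002432.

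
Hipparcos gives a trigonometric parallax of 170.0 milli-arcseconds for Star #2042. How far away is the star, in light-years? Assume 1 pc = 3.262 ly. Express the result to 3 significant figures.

p = 170.0 milli-arcseconds = 0.1700 arcsec.
d = 1/p = 1/0.1700 = 5.8824 pc.
In light-years: 5.8824 × 3.262 = 19.188 ly.

19.2 light years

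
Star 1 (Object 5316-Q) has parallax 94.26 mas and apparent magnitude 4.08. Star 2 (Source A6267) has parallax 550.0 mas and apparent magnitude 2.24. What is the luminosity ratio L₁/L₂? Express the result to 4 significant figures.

L₁/L₂ = 6.253

d₁ = 1/p₁ = 1/0.09426″ = 10.609 pc; d₂ = 1/p₂ = 1/0.5500″ = 1.8182 pc.
M₁ = m₁ − 5 log₁₀ d₁ + 5 = 4.08 − 5.1284 + 5 = 3.9516.
M₂ = 2.24 − 1.2982 + 5 = 5.9418.
L₁/L₂ = 10^(0.4(M₂ − M₁)) = 10^(0.4 × 1.9902) = 10^0.79608 = 6.2529.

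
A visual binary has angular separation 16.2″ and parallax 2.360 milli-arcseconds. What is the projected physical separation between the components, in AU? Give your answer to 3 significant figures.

6860 AU

d = 1/p = 1/0.002360″ = 423.73 pc.
At distance d (pc), an angle of θ arcsec spans θ·d AU: s = 16.2 × 423.73 = 6864.4 AU.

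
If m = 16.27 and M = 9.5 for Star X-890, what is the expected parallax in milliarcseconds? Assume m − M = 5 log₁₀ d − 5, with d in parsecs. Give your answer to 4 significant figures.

4.426 mas

m − M = 16.27 − 9.5 = 6.77.
d = 10^((m−M)/5 + 1) = 10^2.354 = 225.94 pc.
p = 1/d = 1/225.94 = 0.004426 arcsec = 4.426 mas.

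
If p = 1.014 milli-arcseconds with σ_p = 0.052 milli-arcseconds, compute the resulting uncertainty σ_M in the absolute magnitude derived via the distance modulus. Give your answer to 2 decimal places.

M = m − 5 log₁₀ d + 5 = m + 5 log₁₀ p + 5, so ∂M/∂p = 5/(p ln 10).
σ_M = (5/ln 10) · (σ_p/p) = 2.1715 × 0.052/1.014 = 2.1715 × 0.051282 = 0.11136.

σ_M = 0.11 mag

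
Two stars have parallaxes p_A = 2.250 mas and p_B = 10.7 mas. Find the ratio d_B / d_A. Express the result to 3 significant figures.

0.210

Since d = 1/p, d_B/d_A = p_A/p_B.
= 2.250 / 10.7 = 0.21028.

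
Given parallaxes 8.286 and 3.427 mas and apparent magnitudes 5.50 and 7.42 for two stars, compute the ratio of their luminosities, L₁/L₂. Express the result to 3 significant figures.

d₁ = 1/p₁ = 1/0.008286″ = 120.69 pc; d₂ = 1/p₂ = 1/0.003427″ = 291.8 pc.
M₁ = m₁ − 5 log₁₀ d₁ + 5 = 5.50 − 10.4084 + 5 = 0.0916.
M₂ = 7.42 − 12.3254 + 5 = 0.0946.
L₁/L₂ = 10^(0.4(M₂ − M₁)) = 10^(0.4 × 0.0030) = 10^0.00120 = 1.0028.

L₁/L₂ = 1.00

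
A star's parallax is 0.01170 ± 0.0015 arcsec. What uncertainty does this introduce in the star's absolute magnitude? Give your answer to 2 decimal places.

σ_M = 0.28 mag

M = m − 5 log₁₀ d + 5 = m + 5 log₁₀ p + 5, so ∂M/∂p = 5/(p ln 10).
σ_M = (5/ln 10) · (σ_p/p) = 2.1715 × 0.0015/0.01170 = 2.1715 × 0.12821 = 0.27841.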